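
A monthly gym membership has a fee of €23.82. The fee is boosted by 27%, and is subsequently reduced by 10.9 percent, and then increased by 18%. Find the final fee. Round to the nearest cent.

Each change multiplies by a factor: 1.27 × 0.891 × 1.18 = 1.3352526.
€23.82 × 1.3352526 = €31.805716932 ≈ €31.81.

€31.81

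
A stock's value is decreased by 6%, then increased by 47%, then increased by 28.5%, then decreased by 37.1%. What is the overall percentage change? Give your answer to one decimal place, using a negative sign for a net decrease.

The combined multiplier is 0.94 × 1.47 × 1.285 × 0.629 = 1.116860577.
That corresponds to an increase of 11.7%.

11.7%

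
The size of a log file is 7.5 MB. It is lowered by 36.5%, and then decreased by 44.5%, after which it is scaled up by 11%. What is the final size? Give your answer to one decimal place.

2.9 MB

Apply the 36.5% decrease: 7.5 × 0.635 = 4.7625.
44.5% decrease: 4.7625 × 0.555 = 2.6431875.
After the 11% increase: 2.6431875 × 1.11 = 2.933938125 ≈ 2.9.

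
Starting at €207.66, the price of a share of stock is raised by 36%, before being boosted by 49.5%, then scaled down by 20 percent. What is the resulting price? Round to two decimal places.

After the 36% increase: €207.66 × 1.36 = €282.4176.
49.5% increase: €282.4176 × 1.495 = €422.214312.
20% decrease: €422.214312 × 0.8 = €337.7714496 ≈ €337.77.

€337.77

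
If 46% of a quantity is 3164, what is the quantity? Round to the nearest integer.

6878

3164 ÷ 0.46 ≈ 6878.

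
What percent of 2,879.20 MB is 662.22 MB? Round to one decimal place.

23.0%

662.22 MB ÷ 2,879.20 MB ≈ 23.0%.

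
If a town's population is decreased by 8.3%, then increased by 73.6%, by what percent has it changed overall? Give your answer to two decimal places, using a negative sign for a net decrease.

An 8.3% decrease multiplies by 0.917.
Then a 73.6% increase: 0.917 × 1.736 = 1.591912.
Overall factor 1.591912, i.e. 59.19%.

59.19%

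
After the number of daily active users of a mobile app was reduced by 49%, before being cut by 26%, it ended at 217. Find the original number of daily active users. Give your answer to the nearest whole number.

575

The overall multiplier applied was 0.51 × 0.74 = 0.3774.
So the original number of daily active users was 217 ÷ 0.3774 ≈ 575.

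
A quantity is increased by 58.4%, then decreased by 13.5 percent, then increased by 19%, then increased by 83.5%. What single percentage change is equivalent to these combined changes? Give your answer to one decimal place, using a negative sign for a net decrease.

199.2%

A 58.4% increase multiplies by 1.584.
Then a 13.5% decrease: 1.584 × 0.865 = 1.37016.
Then a 19% increase: 1.37016 × 1.19 = 1.6304904.
Then an 83.5% increase: 1.6304904 × 1.835 = 2.991949884.
Overall factor 2.991949884, i.e. 199.2%.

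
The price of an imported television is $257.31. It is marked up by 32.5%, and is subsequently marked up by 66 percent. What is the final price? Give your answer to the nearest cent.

$565.95

Each change multiplies by a factor: 1.325 × 1.66 = 2.1995.
$257.31 × 2.1995 = $565.953345 ≈ $565.95.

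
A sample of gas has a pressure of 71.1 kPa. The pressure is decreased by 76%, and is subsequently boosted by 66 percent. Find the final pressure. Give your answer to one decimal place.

28.3 kPa

Each change multiplies by a factor: 0.24 × 1.66 = 0.3984.
71.1 × 0.3984 = 28.32624 ≈ 28.3.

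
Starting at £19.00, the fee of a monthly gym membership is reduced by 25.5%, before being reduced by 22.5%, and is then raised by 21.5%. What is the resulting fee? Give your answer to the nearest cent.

Each change multiplies by a factor: 0.745 × 0.775 × 1.215 = 0.701510625.
£19.00 × 0.701510625 = £13.328701875 ≈ £13.33.

£13.33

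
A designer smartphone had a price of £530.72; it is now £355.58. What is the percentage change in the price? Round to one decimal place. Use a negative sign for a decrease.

Change: £355.58 − £530.72 = -£175.14.
Relative to the original: -£175.14 ÷ £530.72 ≈ -33.0%.

-33.0%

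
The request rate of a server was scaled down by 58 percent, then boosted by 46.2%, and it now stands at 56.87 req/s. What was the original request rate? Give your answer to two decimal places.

92.62 req/s

The overall multiplier applied was 0.42 × 1.462 = 0.61404.
So the original request rate was 56.87 ÷ 0.61404 ≈ 92.62 req/s.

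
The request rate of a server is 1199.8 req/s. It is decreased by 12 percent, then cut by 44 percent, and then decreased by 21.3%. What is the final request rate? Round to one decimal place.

465.3 req/s

Apply the 12% decrease: 1199.8 × 0.88 = 1055.824.
After the 44% decrease: 1055.824 × 0.56 = 591.26144.
Apply the 21.3% decrease: 591.26144 × 0.787 = 465.32275328 ≈ 465.3.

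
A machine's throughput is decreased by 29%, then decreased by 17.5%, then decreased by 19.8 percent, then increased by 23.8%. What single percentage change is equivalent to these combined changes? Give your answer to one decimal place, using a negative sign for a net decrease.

A 29% decrease multiplies by 0.71.
Then a 17.5% decrease: 0.71 × 0.825 = 0.58575.
Then a 19.8% decrease: 0.58575 × 0.802 = 0.4697715.
Then a 23.8% increase: 0.4697715 × 1.238 = 0.581577117.
Overall factor 0.581577117, i.e. -41.8%.

-41.8%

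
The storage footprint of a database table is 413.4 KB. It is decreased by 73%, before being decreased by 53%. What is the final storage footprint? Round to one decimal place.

Each change multiplies by a factor: 0.27 × 0.47 = 0.1269.
413.4 × 0.1269 = 52.46046 ≈ 52.5.

52.5 KB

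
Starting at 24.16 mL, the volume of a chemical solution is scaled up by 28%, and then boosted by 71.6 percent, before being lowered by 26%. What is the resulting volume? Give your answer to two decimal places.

39.27 mL

Each change multiplies by a factor: 1.28 × 1.716 × 0.74 = 1.6253952.
24.16 × 1.6253952 = 39.269548032 ≈ 39.27.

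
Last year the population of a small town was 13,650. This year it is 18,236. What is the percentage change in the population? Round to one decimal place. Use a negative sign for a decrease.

33.6%

Change: 18,236 − 13,650 = 4,586.
Relative to the original: 4,586 ÷ 13,650 ≈ 33.6%.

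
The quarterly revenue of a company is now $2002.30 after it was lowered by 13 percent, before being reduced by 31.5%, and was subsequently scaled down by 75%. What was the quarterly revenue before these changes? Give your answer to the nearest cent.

Undoing the 75% decrease: $2002.30 ÷ 0.25 = $8009.2.
Undoing the 31.5% decrease: $8009.2 ÷ 0.685 ≈ $11692.262774.
Undoing the 13% decrease: $11692.262774 ÷ 0.87 ≈ $13439.38.

$13439.38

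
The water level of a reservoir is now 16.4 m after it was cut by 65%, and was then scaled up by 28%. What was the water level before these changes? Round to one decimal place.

36.6 m

The overall multiplier applied was 0.35 × 1.28 = 0.448.
So the original water level was 16.4 ÷ 0.448 ≈ 36.6 m.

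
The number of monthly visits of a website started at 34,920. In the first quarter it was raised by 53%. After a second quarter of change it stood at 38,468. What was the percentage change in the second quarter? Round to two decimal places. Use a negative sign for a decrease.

After the first quarter: 34,920 × 1.53 = 53427.6.
Second-quarter multiplier: 38,468 ÷ 53427.6 ≈ 0.720002.
That is a change of -28.00%.

-28.00%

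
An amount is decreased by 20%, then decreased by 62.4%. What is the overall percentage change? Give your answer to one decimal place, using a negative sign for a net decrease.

The combined multiplier is 0.8 × 0.376 = 0.3008.
That corresponds to a decrease of 69.9%.

-69.9%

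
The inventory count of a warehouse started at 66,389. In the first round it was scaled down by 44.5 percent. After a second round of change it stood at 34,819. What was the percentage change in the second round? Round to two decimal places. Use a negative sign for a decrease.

-5.50%

After the first round: 66,389 × 0.555 = 36845.895.
Second-round multiplier: 34,819 ÷ 36845.895 ≈ 0.94499.
That is a change of -5.50%.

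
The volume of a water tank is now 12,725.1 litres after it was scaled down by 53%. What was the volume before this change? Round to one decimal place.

The overall multiplier applied was 0.47.
So the original volume was 12,725.1 ÷ 0.47 ≈ 27,074.7 litres.

27,074.7 litres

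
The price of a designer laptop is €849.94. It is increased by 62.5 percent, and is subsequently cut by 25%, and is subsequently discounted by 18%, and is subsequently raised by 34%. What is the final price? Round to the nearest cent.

Apply the 62.5% increase: €849.94 × 1.625 = €1381.1525.
Apply the 25% decrease: €1381.1525 × 0.75 = €1035.864375.
Apply the 18% decrease: €1035.864375 × 0.82 = €849.4087875.
Apply the 34% increase: €849.4087875 × 1.34 = €1138.20777525 ≈ €1138.21.

€1138.21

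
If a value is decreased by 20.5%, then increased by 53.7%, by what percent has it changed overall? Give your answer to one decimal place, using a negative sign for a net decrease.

22.2%

A 20.5% decrease multiplies by 0.795.
Then a 53.7% increase: 0.795 × 1.537 = 1.221915.
Overall factor 1.221915, i.e. 22.2%.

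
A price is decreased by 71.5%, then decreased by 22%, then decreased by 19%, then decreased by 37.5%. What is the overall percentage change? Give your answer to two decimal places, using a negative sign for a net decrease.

The combined multiplier is 0.285 × 0.78 × 0.81 × 0.625 = 0.112539375.
That corresponds to a decrease of 88.75%.

-88.75%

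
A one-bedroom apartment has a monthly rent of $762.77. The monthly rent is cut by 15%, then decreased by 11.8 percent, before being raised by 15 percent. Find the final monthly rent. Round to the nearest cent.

$657.63

Each change multiplies by a factor: 0.85 × 0.882 × 1.15 = 0.862155.
$762.77 × 0.862155 = $657.62596935 ≈ $657.63.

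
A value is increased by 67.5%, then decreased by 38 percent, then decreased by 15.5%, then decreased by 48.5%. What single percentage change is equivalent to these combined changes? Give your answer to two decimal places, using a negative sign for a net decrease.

A 67.5% increase multiplies by 1.675.
Then a 38% decrease: 1.675 × 0.62 = 1.0385.
Then a 15.5% decrease: 1.0385 × 0.845 = 0.8775325.
Then a 48.5% decrease: 0.8775325 × 0.515 = 0.4519292375.
Overall factor 0.4519292375, i.e. -54.81%.

-54.81%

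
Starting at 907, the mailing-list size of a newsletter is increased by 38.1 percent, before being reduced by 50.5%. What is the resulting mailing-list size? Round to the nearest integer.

Each change multiplies by a factor: 1.381 × 0.495 = 0.683595.
907 × 0.683595 = 620.020665 ≈ 620.

620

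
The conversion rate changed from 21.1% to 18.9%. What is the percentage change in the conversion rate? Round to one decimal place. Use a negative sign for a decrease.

-10.4%

The change is 18.9 − 21.1 = -2.2 percentage points.
Relative to the original 21.1%, that is -2.2 ÷ 21.1 ≈ -10.4%.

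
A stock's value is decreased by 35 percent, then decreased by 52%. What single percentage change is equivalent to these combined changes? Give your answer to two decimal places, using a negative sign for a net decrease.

The combined multiplier is 0.65 × 0.48 = 0.312.
That corresponds to a decrease of 68.80%.

-68.80%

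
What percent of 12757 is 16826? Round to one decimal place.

131.9%

16826 ÷ 12757 ≈ 131.9%.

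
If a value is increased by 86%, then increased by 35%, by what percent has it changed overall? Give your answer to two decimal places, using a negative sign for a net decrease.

151.10%

An 86% increase multiplies by 1.86.
Then a 35% increase: 1.86 × 1.35 = 2.511.
Overall factor 2.511, i.e. 151.10%.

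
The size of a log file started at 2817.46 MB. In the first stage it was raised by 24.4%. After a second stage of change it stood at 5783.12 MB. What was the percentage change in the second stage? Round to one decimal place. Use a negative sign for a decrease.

65.0%

After the first stage: 2817.46 × 1.244 = 3504.92024.
Second-stage multiplier: 5783.12 ÷ 3504.92024 ≈ 1.65.
That is a change of 65.0%.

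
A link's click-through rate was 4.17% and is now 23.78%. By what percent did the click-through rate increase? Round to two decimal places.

470.26%

The change is 23.78 − 4.17 = 19.61 percentage points.
Relative to the original 4.17%, that is 19.61 ÷ 4.17 ≈ 470.26%.
So the click-through rate rose by 470.26%.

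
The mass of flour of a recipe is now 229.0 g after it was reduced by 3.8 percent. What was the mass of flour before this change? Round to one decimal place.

238.0 g

The overall multiplier applied was 0.962.
So the original mass of flour was 229.0 ÷ 0.962 ≈ 238.0 g.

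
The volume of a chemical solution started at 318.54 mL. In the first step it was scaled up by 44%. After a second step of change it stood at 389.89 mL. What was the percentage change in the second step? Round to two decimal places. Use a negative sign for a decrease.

After the first step: 318.54 × 1.44 = 458.6976.
Second-step multiplier: 389.89 ÷ 458.6976 ≈ 0.849994.
That is a change of -15.00%.

-15.00%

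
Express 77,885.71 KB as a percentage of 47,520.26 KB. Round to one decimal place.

163.9%

77,885.71 KB ÷ 47,520.26 KB ≈ 163.9%.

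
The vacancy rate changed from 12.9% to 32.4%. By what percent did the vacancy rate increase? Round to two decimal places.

151.16%

The change is 32.4 − 12.9 = 19.5 percentage points.
Relative to the original 12.9%, that is 19.5 ÷ 12.9 ≈ 151.16%.
So the vacancy rate rose by 151.16%.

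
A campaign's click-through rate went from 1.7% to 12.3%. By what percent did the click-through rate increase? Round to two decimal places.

623.53%

The change is 12.3 − 1.7 = 10.6 percentage points.
Relative to the original 1.7%, that is 10.6 ÷ 1.7 ≈ 623.53%.
So the click-through rate rose by 623.53%.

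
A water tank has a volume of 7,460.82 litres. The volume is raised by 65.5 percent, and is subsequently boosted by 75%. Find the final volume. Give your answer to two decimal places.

21,608.40 litres

65.5% increase: 7,460.82 × 1.655 = 12347.6571.
75% increase: 12347.6571 × 1.75 = 21608.399925 ≈ 21,608.40.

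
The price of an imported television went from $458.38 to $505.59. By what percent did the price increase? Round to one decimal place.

10.3%

Change: $505.59 − $458.38 = $47.21.
Relative to the original: $47.21 ÷ $458.38 ≈ 10.3%.
So the price increased by 10.3%.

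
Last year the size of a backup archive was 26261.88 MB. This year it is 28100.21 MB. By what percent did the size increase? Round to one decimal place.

Change: 28100.21 − 26261.88 = 1838.33.
Relative to the original: 1838.33 ÷ 26261.88 ≈ 7.0%.
So the size increased by 7.0%.

7.0%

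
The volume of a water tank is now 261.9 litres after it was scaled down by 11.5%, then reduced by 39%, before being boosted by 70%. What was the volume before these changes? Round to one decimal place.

285.4 litres

Undoing the 70% increase: 261.9 ÷ 1.7 ≈ 154.058824.
Undoing the 39% decrease: 154.058824 ÷ 0.61 ≈ 252.555449.
Undoing the 11.5% decrease: 252.555449 ÷ 0.885 ≈ 285.4 litres.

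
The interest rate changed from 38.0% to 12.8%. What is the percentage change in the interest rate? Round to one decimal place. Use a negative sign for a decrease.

-66.3%

The change is 12.8 − 38.0 = -25.2 percentage points.
Relative to the original 38.0%, that is -25.2 ÷ 38.0 ≈ -66.3%.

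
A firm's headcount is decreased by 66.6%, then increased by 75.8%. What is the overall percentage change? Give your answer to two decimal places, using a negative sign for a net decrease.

-41.28%

The combined multiplier is 0.334 × 1.758 = 0.587172.
That corresponds to a decrease of 41.28%.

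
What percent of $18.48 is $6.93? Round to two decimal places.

37.50%

$6.93 ÷ $18.48 = 37.50%.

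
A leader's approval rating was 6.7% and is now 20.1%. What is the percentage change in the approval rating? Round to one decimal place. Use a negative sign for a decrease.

200.0%

The change is 20.1 − 6.7 = 13.4 percentage points.
Relative to the original 6.7%, that is 13.4 ÷ 6.7 = 200.0%.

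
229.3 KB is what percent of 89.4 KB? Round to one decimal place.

256.5%

229.3 KB ÷ 89.4 KB ≈ 256.5%.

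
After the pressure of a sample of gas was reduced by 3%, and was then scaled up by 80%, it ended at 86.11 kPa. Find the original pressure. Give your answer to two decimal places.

49.32 kPa

The overall multiplier applied was 0.97 × 1.8 = 1.746.
So the original pressure was 86.11 ÷ 1.746 ≈ 49.32 kPa.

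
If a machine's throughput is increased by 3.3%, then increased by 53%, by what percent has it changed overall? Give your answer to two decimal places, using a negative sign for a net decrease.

58.05%

A 3.3% increase multiplies by 1.033.
Then a 53% increase: 1.033 × 1.53 = 1.58049.
Overall factor 1.58049, i.e. 58.05%.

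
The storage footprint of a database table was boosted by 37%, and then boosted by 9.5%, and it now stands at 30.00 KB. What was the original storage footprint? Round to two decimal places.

The overall multiplier applied was 1.37 × 1.095 = 1.50015.
So the original storage footprint was 30.00 ÷ 1.50015 ≈ 20.00 KB.

20.00 KB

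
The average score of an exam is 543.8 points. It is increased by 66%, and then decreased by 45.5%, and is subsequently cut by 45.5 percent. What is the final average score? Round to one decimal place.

66% increase: 543.8 × 1.66 = 902.708.
Apply the 45.5% decrease: 902.708 × 0.545 = 491.97586.
45.5% decrease: 491.97586 × 0.545 = 268.1268437 ≈ 268.1.

268.1 points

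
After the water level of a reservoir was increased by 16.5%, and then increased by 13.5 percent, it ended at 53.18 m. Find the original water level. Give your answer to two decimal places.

40.22 m

The overall multiplier applied was 1.165 × 1.135 = 1.322275.
So the original water level was 53.18 ÷ 1.322275 ≈ 40.22 m.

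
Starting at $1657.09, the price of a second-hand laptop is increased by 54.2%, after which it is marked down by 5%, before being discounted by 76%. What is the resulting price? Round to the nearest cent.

$582.59

54.2% increase: $1657.09 × 1.542 = $2555.23278.
Apply the 5% decrease: $2555.23278 × 0.95 = $2427.471141.
76% decrease: $2427.471141 × 0.24 = $582.59307384 ≈ $582.59.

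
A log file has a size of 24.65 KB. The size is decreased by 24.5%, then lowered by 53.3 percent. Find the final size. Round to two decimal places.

Apply the 24.5% decrease: 24.65 × 0.755 = 18.61075.
53.3% decrease: 18.61075 × 0.467 = 8.69122025 ≈ 8.69.

8.69 KB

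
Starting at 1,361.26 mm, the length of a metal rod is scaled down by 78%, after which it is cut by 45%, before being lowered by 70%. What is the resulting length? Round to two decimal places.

Each change multiplies by a factor: 0.22 × 0.55 × 0.3 = 0.0363.
1,361.26 × 0.0363 = 49.413738 ≈ 49.41.

49.41 mm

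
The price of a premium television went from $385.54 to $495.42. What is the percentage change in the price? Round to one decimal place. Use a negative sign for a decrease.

Change: $495.42 − $385.54 = $109.88.
Relative to the original: $109.88 ÷ $385.54 ≈ 28.5%.

28.5%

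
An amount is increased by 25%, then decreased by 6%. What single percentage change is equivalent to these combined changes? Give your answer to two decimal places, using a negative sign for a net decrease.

17.50%

A 25% increase multiplies by 1.25.
Then a 6% decrease: 1.25 × 0.94 = 1.175.
Overall factor 1.175, i.e. 17.50%.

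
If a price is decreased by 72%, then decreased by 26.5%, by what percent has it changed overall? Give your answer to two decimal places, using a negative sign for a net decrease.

-79.42%

The combined multiplier is 0.28 × 0.735 = 0.2058.
That corresponds to a decrease of 79.42%.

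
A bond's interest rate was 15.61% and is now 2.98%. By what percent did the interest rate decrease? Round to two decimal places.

The change is 2.98 − 15.61 = -12.63 percentage points.
Relative to the original 15.61%, that is -12.63 ÷ 15.61 ≈ -80.91%.
So the interest rate fell by 80.91%.

80.91%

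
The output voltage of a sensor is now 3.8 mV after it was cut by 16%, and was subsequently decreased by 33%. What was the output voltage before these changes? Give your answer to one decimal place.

6.8 mV

The overall multiplier applied was 0.84 × 0.67 = 0.5628.
So the original output voltage was 3.8 ÷ 0.5628 ≈ 6.8 mV.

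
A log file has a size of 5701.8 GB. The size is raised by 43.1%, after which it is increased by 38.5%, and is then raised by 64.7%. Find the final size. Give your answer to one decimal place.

43.1% increase: 5701.8 × 1.431 = 8159.2758.
38.5% increase: 8159.2758 × 1.385 = 11300.596983.
Apply the 64.7% increase: 11300.596983 × 1.647 = 18612.083231001 ≈ 18612.1.

18612.1 GB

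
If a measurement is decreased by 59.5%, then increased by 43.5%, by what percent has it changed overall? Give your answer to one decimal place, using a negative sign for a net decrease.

-41.9%

The combined multiplier is 0.405 × 1.435 = 0.581175.
That corresponds to a decrease of 41.9%.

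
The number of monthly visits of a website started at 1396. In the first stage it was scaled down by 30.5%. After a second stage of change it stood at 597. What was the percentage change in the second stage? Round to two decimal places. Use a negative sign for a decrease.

After the first stage: 1396 × 0.695 = 970.22.
Second-stage multiplier: 597 ÷ 970.22 ≈ 0.615324.
That is a change of -38.47%.

-38.47%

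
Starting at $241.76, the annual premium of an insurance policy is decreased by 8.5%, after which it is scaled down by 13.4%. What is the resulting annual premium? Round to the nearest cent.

$191.57

After the 8.5% decrease: $241.76 × 0.915 = $221.2104.
After the 13.4% decrease: $221.2104 × 0.866 = $191.5682064 ≈ $191.57.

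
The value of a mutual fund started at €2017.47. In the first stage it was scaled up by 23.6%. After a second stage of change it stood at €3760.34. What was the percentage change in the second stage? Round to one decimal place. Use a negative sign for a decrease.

50.8%

After the first stage: €2017.47 × 1.236 = €2493.59292.
Second-stage multiplier: €3760.34 ÷ €2493.59292 ≈ 1.508.
That is a change of 50.8%.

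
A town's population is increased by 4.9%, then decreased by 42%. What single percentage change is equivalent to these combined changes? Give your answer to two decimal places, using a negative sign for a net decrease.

-39.16%

The combined multiplier is 1.049 × 0.58 = 0.60842.
That corresponds to a decrease of 39.16%.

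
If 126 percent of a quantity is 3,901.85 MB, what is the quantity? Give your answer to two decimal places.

3,901.85 MB ÷ 1.26 ≈ 3,096.71 MB.

3,096.71 MB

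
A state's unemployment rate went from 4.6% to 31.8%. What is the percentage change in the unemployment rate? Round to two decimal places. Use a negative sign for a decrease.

The change is 31.8 − 4.6 = 27.2 percentage points.
Relative to the original 4.6%, that is 27.2 ÷ 4.6 ≈ 591.30%.

591.30%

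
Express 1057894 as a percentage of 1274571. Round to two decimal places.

83.00%

1057894 ÷ 1274571 ≈ 83.00%.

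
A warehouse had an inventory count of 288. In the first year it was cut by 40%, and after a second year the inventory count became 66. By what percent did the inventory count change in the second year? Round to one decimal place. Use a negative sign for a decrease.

After the first year: 288 × 0.6 = 172.8.
Second-year multiplier: 66 ÷ 172.8 ≈ 0.38194.
That is a change of -61.8%.

-61.8%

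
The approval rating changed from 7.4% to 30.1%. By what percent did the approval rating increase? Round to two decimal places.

The change is 30.1 − 7.4 = 22.7 percentage points.
Relative to the original 7.4%, that is 22.7 ÷ 7.4 ≈ 306.76%.
So the approval rating rose by 306.76%.

306.76%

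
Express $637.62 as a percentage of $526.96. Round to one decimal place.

121.0%

$637.62 ÷ $526.96 ≈ 121.0%.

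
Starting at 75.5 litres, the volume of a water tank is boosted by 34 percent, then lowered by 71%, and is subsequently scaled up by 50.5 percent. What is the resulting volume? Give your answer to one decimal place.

44.2 litres

Apply the 34% increase: 75.5 × 1.34 = 101.17.
After the 71% decrease: 101.17 × 0.29 = 29.3393.
Apply the 50.5% increase: 29.3393 × 1.505 = 44.1556465 ≈ 44.2.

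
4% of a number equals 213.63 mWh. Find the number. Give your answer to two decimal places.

5340.75 mWh

213.63 mWh ÷ 0.04 = 5340.75 mWh.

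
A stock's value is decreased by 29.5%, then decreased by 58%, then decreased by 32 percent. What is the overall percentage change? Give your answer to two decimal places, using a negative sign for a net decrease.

A 29.5% decrease multiplies by 0.705.
Then a 58% decrease: 0.705 × 0.42 = 0.2961.
Then a 32% decrease: 0.2961 × 0.68 = 0.201348.
Overall factor 0.201348, i.e. -79.87%.

-79.87%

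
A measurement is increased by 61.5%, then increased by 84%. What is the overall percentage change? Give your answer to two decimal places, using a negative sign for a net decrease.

197.16%

The combined multiplier is 1.615 × 1.84 = 2.9716.
That corresponds to an increase of 197.16%.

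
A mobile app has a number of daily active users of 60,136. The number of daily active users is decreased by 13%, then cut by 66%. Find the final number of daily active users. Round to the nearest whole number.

17,788

13% decrease: 60,136 × 0.87 = 52318.32.
After the 66% decrease: 52318.32 × 0.34 = 17788.2288 ≈ 17,788.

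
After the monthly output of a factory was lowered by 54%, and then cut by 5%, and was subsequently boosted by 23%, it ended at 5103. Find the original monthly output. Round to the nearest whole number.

9494

The overall multiplier applied was 0.46 × 0.95 × 1.23 = 0.53751.
So the original monthly output was 5103 ÷ 0.53751 ≈ 9494.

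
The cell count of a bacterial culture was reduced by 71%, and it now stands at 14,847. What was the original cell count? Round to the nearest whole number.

The overall multiplier applied was 0.29.
So the original cell count was 14,847 ÷ 0.29 ≈ 51,197.

51,197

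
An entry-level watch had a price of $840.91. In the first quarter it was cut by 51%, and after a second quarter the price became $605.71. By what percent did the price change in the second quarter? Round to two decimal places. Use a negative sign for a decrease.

After the first quarter: $840.91 × 0.49 = $412.0459.
Second-quarter multiplier: $605.71 ÷ $412.0459 ≈ 1.470006.
That is a change of 47.00%.

47.00%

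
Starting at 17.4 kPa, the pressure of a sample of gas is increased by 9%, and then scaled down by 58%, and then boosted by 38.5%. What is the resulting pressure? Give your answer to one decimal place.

Each change multiplies by a factor: 1.09 × 0.42 × 1.385 = 0.634053.
17.4 × 0.634053 = 11.0325222 ≈ 11.0.

11.0 kPa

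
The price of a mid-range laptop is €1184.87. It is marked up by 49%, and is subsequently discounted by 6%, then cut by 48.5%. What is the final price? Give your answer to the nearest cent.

After the 49% increase: €1184.87 × 1.49 = €1765.4563.
After the 6% decrease: €1765.4563 × 0.94 = €1659.528922.
Apply the 48.5% decrease: €1659.528922 × 0.515 = €854.65739483 ≈ €854.66.

€854.66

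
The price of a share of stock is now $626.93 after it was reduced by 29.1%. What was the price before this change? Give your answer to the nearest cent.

$884.25

The overall multiplier applied was 0.709.
So the original price was $626.93 ÷ 0.709 ≈ $884.25.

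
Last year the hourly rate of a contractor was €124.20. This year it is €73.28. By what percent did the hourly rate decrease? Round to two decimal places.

Change: €73.28 − €124.20 = -€50.92.
Relative to the original: -€50.92 ÷ €124.20 ≈ -41.00%.
So the hourly rate decreased by 41.00%.

41.00%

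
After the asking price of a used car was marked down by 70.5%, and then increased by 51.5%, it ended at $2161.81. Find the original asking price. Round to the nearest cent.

$4837.08

The overall multiplier applied was 0.295 × 1.515 = 0.446925.
So the original asking price was $2161.81 ÷ 0.446925 ≈ $4837.08.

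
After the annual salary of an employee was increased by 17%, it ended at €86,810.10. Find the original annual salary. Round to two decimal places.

The overall multiplier applied was 1.17.
So the original annual salary was €86,810.10 ÷ 1.17 ≈ €74,196.67.

€74,196.67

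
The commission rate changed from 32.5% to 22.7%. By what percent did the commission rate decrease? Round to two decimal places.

The change is 22.7 − 32.5 = -9.8 percentage points.
Relative to the original 32.5%, that is -9.8 ÷ 32.5 ≈ -30.15%.
So the commission rate fell by 30.15%.

30.15%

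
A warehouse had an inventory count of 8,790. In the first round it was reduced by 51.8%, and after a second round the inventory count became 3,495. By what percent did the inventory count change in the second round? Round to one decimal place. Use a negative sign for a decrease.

After the first round: 8,790 × 0.482 = 4236.78.
Second-round multiplier: 3,495 ÷ 4236.78 ≈ 0.82492.
That is a change of -17.5%.

-17.5%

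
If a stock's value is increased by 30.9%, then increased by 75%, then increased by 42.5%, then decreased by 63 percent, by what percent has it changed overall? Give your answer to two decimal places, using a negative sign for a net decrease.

A 30.9% increase multiplies by 1.309.
Then a 75% increase: 1.309 × 1.75 = 2.29075.
Then a 42.5% increase: 2.29075 × 1.425 = 3.26431875.
Then a 63% decrease: 3.26431875 × 0.37 = 1.2077979375.
Overall factor 1.2077979375, i.e. 20.78%.

20.78%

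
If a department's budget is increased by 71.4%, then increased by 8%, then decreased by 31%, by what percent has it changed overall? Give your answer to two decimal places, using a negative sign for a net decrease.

27.73%

A 71.4% increase multiplies by 1.714.
Then an 8% increase: 1.714 × 1.08 = 1.85112.
Then a 31% decrease: 1.85112 × 0.69 = 1.2772728.
Overall factor 1.2772728, i.e. 27.73%.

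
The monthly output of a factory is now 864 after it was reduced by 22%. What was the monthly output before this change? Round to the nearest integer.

1108

The overall multiplier applied was 0.78.
So the original monthly output was 864 ÷ 0.78 ≈ 1108.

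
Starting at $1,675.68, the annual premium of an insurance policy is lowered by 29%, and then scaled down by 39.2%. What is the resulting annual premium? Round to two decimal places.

29% decrease: $1,675.68 × 0.71 = $1189.7328.
After the 39.2% decrease: $1189.7328 × 0.608 = $723.3575424 ≈ $723.36.

$723.36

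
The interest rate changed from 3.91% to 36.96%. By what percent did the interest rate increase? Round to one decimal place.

The change is 36.96 − 3.91 = 33.05 percentage points.
Relative to the original 3.91%, that is 33.05 ÷ 3.91 ≈ 845.3%.
So the interest rate rose by 845.3%.

845.3%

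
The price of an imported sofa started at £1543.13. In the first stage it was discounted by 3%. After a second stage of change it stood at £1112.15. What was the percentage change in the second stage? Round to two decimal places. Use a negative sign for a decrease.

After the first stage: £1543.13 × 0.97 = £1496.8361.
Second-stage multiplier: £1112.15 ÷ £1496.8361 ≈ 0.743001.
That is a change of -25.70%.

-25.70%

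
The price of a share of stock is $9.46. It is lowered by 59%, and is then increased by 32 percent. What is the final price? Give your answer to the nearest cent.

$5.12

Each change multiplies by a factor: 0.41 × 1.32 = 0.5412.
$9.46 × 0.5412 = $5.119752 ≈ $5.12.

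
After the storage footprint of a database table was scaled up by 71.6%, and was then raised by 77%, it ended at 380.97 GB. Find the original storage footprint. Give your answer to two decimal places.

125.43 GB

Undoing the 77% increase: 380.97 ÷ 1.77 ≈ 215.237288.
Undoing the 71.6% increase: 215.237288 ÷ 1.716 ≈ 125.43 GB.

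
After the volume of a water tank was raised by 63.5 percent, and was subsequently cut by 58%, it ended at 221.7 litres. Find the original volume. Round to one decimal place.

322.8 litres

Undoing the 58% decrease: 221.7 ÷ 0.42 ≈ 527.857143.
Undoing the 63.5% increase: 527.857143 ÷ 1.635 ≈ 322.8 litres.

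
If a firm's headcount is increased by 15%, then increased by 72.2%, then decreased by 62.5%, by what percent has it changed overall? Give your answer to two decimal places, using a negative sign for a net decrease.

-25.74%

A 15% increase multiplies by 1.15.
Then a 72.2% increase: 1.15 × 1.722 = 1.9803.
Then a 62.5% decrease: 1.9803 × 0.375 = 0.7426125.
Overall factor 0.7426125, i.e. -25.74%.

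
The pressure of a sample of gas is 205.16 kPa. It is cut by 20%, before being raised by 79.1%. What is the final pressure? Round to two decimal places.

293.95 kPa

20% decrease: 205.16 × 0.8 = 164.128.
Apply the 79.1% increase: 164.128 × 1.791 = 293.953248 ≈ 293.95.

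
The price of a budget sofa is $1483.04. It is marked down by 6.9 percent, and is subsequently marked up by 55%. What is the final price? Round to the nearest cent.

Each change multiplies by a factor: 0.931 × 1.55 = 1.44305.
$1483.04 × 1.44305 = $2140.100872 ≈ $2140.10.

$2140.10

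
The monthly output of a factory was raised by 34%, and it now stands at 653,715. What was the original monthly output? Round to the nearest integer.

The overall multiplier applied was 1.34.
So the original monthly output was 653,715 ÷ 1.34 ≈ 487,847.

487,847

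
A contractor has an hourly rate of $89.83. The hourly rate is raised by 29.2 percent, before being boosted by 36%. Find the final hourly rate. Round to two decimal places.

Each change multiplies by a factor: 1.292 × 1.36 = 1.75712.
$89.83 × 1.75712 = $157.8420896 ≈ $157.84.

$157.84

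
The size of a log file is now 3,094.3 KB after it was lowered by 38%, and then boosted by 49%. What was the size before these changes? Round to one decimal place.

Undoing the 49% increase: 3,094.3 ÷ 1.49 ≈ 2076.711409.
Undoing the 38% decrease: 2076.711409 ÷ 0.62 ≈ 3,349.5 KB.

3,349.5 KB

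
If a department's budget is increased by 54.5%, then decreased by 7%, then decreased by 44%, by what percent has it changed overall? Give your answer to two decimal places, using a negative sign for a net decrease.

-19.54%

The combined multiplier is 1.545 × 0.93 × 0.56 = 0.804636.
That corresponds to a decrease of 19.54%.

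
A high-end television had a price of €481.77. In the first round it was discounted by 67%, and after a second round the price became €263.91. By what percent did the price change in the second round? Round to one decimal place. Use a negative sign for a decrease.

After the first round: €481.77 × 0.33 = €158.9841.
Second-round multiplier: €263.91 ÷ €158.9841 ≈ 1.65998.
That is a change of 66.0%.

66.0%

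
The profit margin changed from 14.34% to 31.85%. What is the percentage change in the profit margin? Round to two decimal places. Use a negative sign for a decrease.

The change is 31.85 − 14.34 = 17.51 percentage points.
Relative to the original 14.34%, that is 17.51 ÷ 14.34 ≈ 122.11%.

122.11%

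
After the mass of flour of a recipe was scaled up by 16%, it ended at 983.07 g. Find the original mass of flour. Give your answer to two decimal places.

The overall multiplier applied was 1.16.
So the original mass of flour was 983.07 ÷ 1.16 ≈ 847.47 g.

847.47 g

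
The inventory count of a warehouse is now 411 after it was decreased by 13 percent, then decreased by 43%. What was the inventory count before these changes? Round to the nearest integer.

829

Undoing the 43% decrease: 411 ÷ 0.57 ≈ 721.052632.
Undoing the 13% decrease: 721.052632 ÷ 0.87 ≈ 829.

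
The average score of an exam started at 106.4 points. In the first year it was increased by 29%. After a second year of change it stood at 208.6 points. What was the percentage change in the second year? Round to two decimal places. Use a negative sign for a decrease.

After the first year: 106.4 × 1.29 = 137.256.
Second-year multiplier: 208.6 ÷ 137.256 ≈ 1.519788.
That is a change of 51.98%.

51.98%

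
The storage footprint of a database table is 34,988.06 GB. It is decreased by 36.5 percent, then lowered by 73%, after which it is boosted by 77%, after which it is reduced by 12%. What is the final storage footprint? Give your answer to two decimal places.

Each change multiplies by a factor: 0.635 × 0.27 × 1.77 × 0.88 = 0.26705052.
34,988.06 × 0.26705052 = 9343.5796167912 ≈ 9,343.58.

9,343.58 GB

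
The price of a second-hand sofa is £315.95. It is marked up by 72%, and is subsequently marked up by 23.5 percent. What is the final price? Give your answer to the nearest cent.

£671.14

Each change multiplies by a factor: 1.72 × 1.235 = 2.1242.
£315.95 × 2.1242 = £671.14099 ≈ £671.14.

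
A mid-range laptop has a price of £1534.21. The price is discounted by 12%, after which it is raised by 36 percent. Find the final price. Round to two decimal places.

£1836.14

12% decrease: £1534.21 × 0.88 = £1350.1048.
Apply the 36% increase: £1350.1048 × 1.36 = £1836.142528 ≈ £1836.14.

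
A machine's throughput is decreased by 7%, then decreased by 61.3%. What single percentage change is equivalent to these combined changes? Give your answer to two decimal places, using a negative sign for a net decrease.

The combined multiplier is 0.93 × 0.387 = 0.35991.
That corresponds to a decrease of 64.01%.

-64.01%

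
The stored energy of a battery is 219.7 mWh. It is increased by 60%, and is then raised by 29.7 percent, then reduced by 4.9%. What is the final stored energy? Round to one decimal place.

Each change multiplies by a factor: 1.6 × 1.297 × 0.951 = 1.9735152.
219.7 × 1.9735152 = 433.58128944 ≈ 433.6.

433.6 mWh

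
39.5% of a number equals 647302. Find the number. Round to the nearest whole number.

1638739

647302 ÷ 0.395 ≈ 1638739.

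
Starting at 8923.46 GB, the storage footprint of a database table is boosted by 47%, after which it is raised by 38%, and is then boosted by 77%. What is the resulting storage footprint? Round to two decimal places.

32040.77 GB

47% increase: 8923.46 × 1.47 = 13117.4862.
38% increase: 13117.4862 × 1.38 = 18102.130956.
Apply the 77% increase: 18102.130956 × 1.77 = 32040.77179212 ≈ 32040.77.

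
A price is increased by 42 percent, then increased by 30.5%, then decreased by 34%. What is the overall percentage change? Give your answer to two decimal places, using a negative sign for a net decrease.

22.30%

The combined multiplier is 1.42 × 1.305 × 0.66 = 1.223046.
That corresponds to an increase of 22.30%.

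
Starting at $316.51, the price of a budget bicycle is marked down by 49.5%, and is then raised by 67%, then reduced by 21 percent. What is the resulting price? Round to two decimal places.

After the 49.5% decrease: $316.51 × 0.505 = $159.83755.
After the 67% increase: $159.83755 × 1.67 = $266.9287085.
21% decrease: $266.9287085 × 0.79 = $210.873679715 ≈ $210.87.

$210.87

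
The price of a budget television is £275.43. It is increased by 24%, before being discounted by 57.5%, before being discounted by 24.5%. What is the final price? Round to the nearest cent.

£109.59

Apply the 24% increase: £275.43 × 1.24 = £341.5332.
After the 57.5% decrease: £341.5332 × 0.425 = £145.15161.
After the 24.5% decrease: £145.15161 × 0.755 = £109.58946555 ≈ £109.59.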